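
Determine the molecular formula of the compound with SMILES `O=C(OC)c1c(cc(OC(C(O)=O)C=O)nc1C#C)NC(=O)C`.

C14H12N2O7

Heavy atoms from the SMILES: 14 C, 2 N, 7 O.
Implicit hydrogens by atom environment:
  6 × O: no H
  4 × C (aromatic): no H
  4 × C: no H
  3 × C: 1 H each → 3
  2 × C: 3 H each → 6
  1 × C (aromatic): 1 H
  1 × N: 1 H
  1 × N (aromatic): no H
  1 × O: 1 H
  Total hydrogens = 12.
Molecular formula: C14H12N2O7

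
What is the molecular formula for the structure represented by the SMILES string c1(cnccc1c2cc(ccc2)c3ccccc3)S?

Heavy atoms from the SMILES: 17 C, 1 N, 1 S.
Implicit hydrogens by atom environment:
  12 × C (aromatic): 1 H each → 12
  5 × C (aromatic): no H
  1 × N (aromatic): no H
  1 × S: 1 H
  Total hydrogens = 13.
Molecular formula: C17H13NS

C17H13NS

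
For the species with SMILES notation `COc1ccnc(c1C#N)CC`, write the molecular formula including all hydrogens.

C9H10N2O

Heavy atoms from the SMILES: 9 C, 2 N, 1 O.
Implicit hydrogens by atom environment:
  3 × C (aromatic): no H
  2 × C: 3 H each → 6
  2 × C (aromatic): 1 H each → 2
  1 × C: 2 H
  1 × C: no H
  1 × N (aromatic): no H
  1 × N: no H
  1 × O: no H
  Total hydrogens = 10.
Molecular formula: C9H10N2O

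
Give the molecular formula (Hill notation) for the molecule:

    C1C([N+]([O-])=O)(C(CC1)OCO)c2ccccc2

C12H15NO4

Heavy atoms from the SMILES: 12 C, 1 N, 4 O.
Implicit hydrogens by atom environment:
  5 × C (aromatic): 1 H each → 5
  4 × C: 2 H each → 8
  2 × O: no H
  1 × C: 1 H
  1 × C: no H
  1 × C (aromatic): no H
  1 × N (charge +1): no H
  1 × O: 1 H
  1 × O (charge -1): no H
  Total hydrogens = 15.
Molecular formula: C12H15NO4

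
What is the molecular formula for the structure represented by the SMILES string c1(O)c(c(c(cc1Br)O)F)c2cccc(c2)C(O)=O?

Heavy atoms from the SMILES: 1 Br, 13 C, 1 F, 4 O.
Implicit hydrogens by atom environment:
  7 × C (aromatic): no H
  5 × C (aromatic): 1 H each → 5
  3 × O: 1 H each → 3
  1 × Br: no H
  1 × C: no H
  1 × F: no H
  1 × O: no H
  Total hydrogens = 8.
Molecular formula: C13H8BrFO4

C13H8BrFO4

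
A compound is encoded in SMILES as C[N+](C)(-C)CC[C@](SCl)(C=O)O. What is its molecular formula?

Heavy atoms from the SMILES: 7 C, 1 Cl, 1 N, 2 O, 1 S.
Implicit hydrogens by atom environment:
  3 × C: 3 H each → 9
  2 × C: 2 H each → 4
  1 × C: 1 H
  1 × C: no H
  1 × Cl: no H
  1 × N (charge +1): no H
  1 × O: 1 H
  1 × O: no H
  1 × S: no H
  Total hydrogens = 15.
Net charge +1.
Molecular formula: C7H15ClNO2S+

C7H15ClNO2S+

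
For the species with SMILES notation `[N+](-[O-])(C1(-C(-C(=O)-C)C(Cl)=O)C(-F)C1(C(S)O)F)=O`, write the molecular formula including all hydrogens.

Heavy atoms from the SMILES: 8 C, 1 Cl, 2 F, 1 N, 5 O, 1 S.
Implicit hydrogens by atom environment:
  4 × C: no H
  3 × C: 1 H each → 3
  3 × O: no H
  2 × F: no H
  1 × C: 3 H
  1 × Cl: no H
  1 × N (charge +1): no H
  1 × O: 1 H
  1 × O (charge -1): no H
  1 × S: 1 H
  Total hydrogens = 8.
Molecular formula: C8H8ClF2NO5S

C8H8ClF2NO5S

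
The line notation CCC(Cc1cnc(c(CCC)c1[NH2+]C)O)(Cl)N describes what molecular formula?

Heavy atoms from the SMILES: 13 C, 1 Cl, 3 N, 1 O.
Implicit hydrogens by atom environment:
  4 × C: 2 H each → 8
  4 × C (aromatic): no H
  3 × C: 3 H each → 9
  1 × C (aromatic): 1 H
  1 × C: no H
  1 × Cl: no H
  1 × N: 2 H
  1 × N (charge +1): 2 H
  1 × N (aromatic): no H
  1 × O: 1 H
  Total hydrogens = 23.
Net charge +1.
Molecular formula: C13H23ClN3O+

C13H23ClN3O+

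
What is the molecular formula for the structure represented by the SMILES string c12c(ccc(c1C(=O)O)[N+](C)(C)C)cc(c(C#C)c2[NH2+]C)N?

Heavy atoms from the SMILES: 17 C, 3 N, 2 O.
Implicit hydrogens by atom environment:
  7 × C (aromatic): no H
  4 × C: 3 H each → 12
  3 × C (aromatic): 1 H each → 3
  2 × C: no H
  1 × C: 1 H
  1 × N (charge +1): 2 H
  1 × N: 2 H
  1 × N (charge +1): no H
  1 × O: 1 H
  1 × O: no H
  Total hydrogens = 21.
Net charge +2.
Molecular formula: [C17H21N3O2]2+

[C17H21N3O2]2+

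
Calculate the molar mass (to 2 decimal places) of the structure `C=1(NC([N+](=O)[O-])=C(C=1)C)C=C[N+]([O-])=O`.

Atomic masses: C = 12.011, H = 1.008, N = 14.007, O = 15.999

Molecular formula: C7H7N3O4.
M = 7×12.011 + 7×1.008 + 3×14.007 + 4×15.999 = 197.15 g/mol.

197.15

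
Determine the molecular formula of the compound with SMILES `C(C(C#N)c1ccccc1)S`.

C9H9NS

Heavy atoms from the SMILES: 9 C, 1 N, 1 S.
Implicit hydrogens by atom environment:
  5 × C (aromatic): 1 H each → 5
  1 × C: 2 H
  1 × C: 1 H
  1 × C (aromatic): no H
  1 × C: no H
  1 × N: no H
  1 × S: 1 H
  Total hydrogens = 9.
Molecular formula: C9H9NS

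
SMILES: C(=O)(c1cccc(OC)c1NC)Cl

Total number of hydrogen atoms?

10

Hydrogens are implicit in SMILES; fill each atom to its normal valence:
  3 × C (aromatic): 1 H each → 3
  3 × C (aromatic): no H
  2 × C: 3 H each → 6
  2 × O: no H
  1 × C: no H
  1 × Cl: no H
  1 × N: 1 H
  Total hydrogens = 10.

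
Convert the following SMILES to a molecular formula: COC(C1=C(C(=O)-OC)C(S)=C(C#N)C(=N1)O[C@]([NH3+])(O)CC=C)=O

C14H16N3O6S+

Heavy atoms from the SMILES: 14 C, 3 N, 6 O, 1 S.
Implicit hydrogens by atom environment:
  5 × C (aromatic): no H
  5 × O: no H
  4 × C: no H
  2 × C: 3 H each → 6
  2 × C: 2 H each → 4
  1 × C: 1 H
  1 × N (charge +1): 3 H
  1 × N (aromatic): no H
  1 × N: no H
  1 × O: 1 H
  1 × S: 1 H
  Total hydrogens = 16.
Net charge +1.
Molecular formula: C14H16N3O6S+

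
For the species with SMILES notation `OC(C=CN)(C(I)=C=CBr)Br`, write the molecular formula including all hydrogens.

C6H6Br2INO

Heavy atoms from the SMILES: 2 Br, 6 C, 1 I, 1 N, 1 O.
Implicit hydrogens by atom environment:
  3 × C: 1 H each → 3
  3 × C: no H
  2 × Br: no H
  1 × I: no H
  1 × N: 2 H
  1 × O: 1 H
  Total hydrogens = 6.
Molecular formula: C6H6Br2INO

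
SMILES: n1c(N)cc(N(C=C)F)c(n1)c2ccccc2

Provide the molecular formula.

C12H11FN4

Heavy atoms from the SMILES: 12 C, 1 F, 4 N.
Implicit hydrogens by atom environment:
  6 × C (aromatic): 1 H each → 6
  4 × C (aromatic): no H
  2 × N (aromatic): no H
  1 × C: 2 H
  1 × C: 1 H
  1 × F: no H
  1 × N: 2 H
  1 × N: no H
  Total hydrogens = 11.
Molecular formula: C12H11FN4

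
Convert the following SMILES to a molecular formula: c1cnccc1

Heavy atoms from the SMILES: 5 C, 1 N.
Implicit hydrogens by atom environment:
  5 × C (aromatic): 1 H each → 5
  1 × N (aromatic): no H
  Total hydrogens = 5.
Molecular formula: C5H5N

C5H5N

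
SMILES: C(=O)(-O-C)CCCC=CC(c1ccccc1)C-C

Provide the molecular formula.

Heavy atoms from the SMILES: 16 C, 2 O.
Implicit hydrogens by atom environment:
  5 × C (aromatic): 1 H each → 5
  4 × C: 2 H each → 8
  3 × C: 1 H each → 3
  2 × C: 3 H each → 6
  2 × O: no H
  1 × C: no H
  1 × C (aromatic): no H
  Total hydrogens = 22.
Molecular formula: C16H22O2

C16H22O2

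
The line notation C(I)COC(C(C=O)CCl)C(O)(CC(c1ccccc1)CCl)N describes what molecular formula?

Heavy atoms from the SMILES: 16 C, 2 Cl, 1 I, 1 N, 3 O.
Implicit hydrogens by atom environment:
  5 × C: 2 H each → 10
  5 × C (aromatic): 1 H each → 5
  4 × C: 1 H each → 4
  2 × Cl: no H
  2 × O: no H
  1 × C: no H
  1 × C (aromatic): no H
  1 × I: no H
  1 × N: 2 H
  1 × O: 1 H
  Total hydrogens = 22.
Molecular formula: C16H22Cl2INO3

C16H22Cl2INO3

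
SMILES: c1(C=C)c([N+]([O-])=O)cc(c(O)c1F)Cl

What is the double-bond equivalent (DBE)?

Molecular formula from the SMILES: C8H5ClFNO3.
DoU = (2C + 2 + N − H − X)/2 = (2·8 + 2 + 1 − 5 − 2)/2 = 12/2 = 6.
(Structurally: 1 ring(s) + 5 π bond(s) = 6.)

6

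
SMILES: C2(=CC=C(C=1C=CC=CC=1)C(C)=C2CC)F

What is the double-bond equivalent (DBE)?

8

Molecular formula from the SMILES: C15H15F.
DoU = (2C + 2 + N − H − X)/2 = (2·15 + 2 + 0 − 15 − 1)/2 = 16/2 = 8.
(Structurally: 2 ring(s) + 6 π bond(s) = 8.)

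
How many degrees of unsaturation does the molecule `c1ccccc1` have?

4

Molecular formula from the SMILES: C6H6.
DoU = (2C + 2 + N − H − X)/2 = (2·6 + 2 + 0 − 6 − 0)/2 = 8/2 = 4.
(Structurally: 1 ring(s) + 3 π bond(s) = 4.)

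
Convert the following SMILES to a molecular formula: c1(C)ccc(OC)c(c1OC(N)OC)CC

Heavy atoms from the SMILES: 12 C, 1 N, 3 O.
Implicit hydrogens by atom environment:
  4 × C: 3 H each → 12
  4 × C (aromatic): no H
  3 × O: no H
  2 × C (aromatic): 1 H each → 2
  1 × C: 2 H
  1 × C: 1 H
  1 × N: 2 H
  Total hydrogens = 19.
Molecular formula: C12H19NO3

C12H19NO3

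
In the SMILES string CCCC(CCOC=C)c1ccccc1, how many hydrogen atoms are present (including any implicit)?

Hydrogens are implicit in SMILES; fill each atom to its normal valence:
  5 × C: 2 H each → 10
  5 × C (aromatic): 1 H each → 5
  2 × C: 1 H each → 2
  1 × C: 3 H
  1 × C (aromatic): no H
  1 × O: no H
  Total hydrogens = 20.

20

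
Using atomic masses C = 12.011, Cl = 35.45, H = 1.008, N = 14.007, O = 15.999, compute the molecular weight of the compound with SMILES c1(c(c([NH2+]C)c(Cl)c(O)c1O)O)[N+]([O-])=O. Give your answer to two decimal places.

235.60

Molecular formula: C7H8ClN2O5+.
M = 7×12.011 + 1×35.45 + 8×1.008 + 2×14.007 + 5×15.999 = 235.60 g/mol.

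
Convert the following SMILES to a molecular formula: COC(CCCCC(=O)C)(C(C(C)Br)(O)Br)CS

C12H22Br2O3S

Heavy atoms from the SMILES: 2 Br, 12 C, 3 O, 1 S.
Implicit hydrogens by atom environment:
  5 × C: 2 H each → 10
  3 × C: 3 H each → 9
  3 × C: no H
  2 × Br: no H
  2 × O: no H
  1 × C: 1 H
  1 × O: 1 H
  1 × S: 1 H
  Total hydrogens = 22.
Molecular formula: C12H22Br2O3S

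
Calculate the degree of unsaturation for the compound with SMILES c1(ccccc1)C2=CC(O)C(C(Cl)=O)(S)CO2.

7

Molecular formula from the SMILES: C12H11ClO3S.
DoU = (2C + 2 + N − H − X)/2 = (2·12 + 2 + 0 − 11 − 1)/2 = 14/2 = 7.
(Structurally: 2 ring(s) + 5 π bond(s) = 7.)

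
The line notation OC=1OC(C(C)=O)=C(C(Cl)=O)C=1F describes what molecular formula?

C7H4ClFO4

Heavy atoms from the SMILES: 7 C, 1 Cl, 1 F, 4 O.
Implicit hydrogens by atom environment:
  4 × C (aromatic): no H
  2 × C: no H
  2 × O: no H
  1 × C: 3 H
  1 × Cl: no H
  1 × F: no H
  1 × O: 1 H
  1 × O (aromatic): no H
  Total hydrogens = 4.
Molecular formula: C7H4ClFO4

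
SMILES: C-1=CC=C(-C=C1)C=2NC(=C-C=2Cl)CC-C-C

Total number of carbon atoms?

14

The symbol for carbon appears 14 times in the SMILES. (Cl is a single chlorine, not C + l.)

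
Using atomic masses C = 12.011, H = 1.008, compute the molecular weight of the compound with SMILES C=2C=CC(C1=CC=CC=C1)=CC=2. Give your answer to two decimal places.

Molecular formula: C12H10.
M = 12×12.011 + 10×1.008 = 154.21 g/mol.

154.21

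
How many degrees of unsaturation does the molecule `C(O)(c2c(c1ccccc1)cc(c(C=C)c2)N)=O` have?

Molecular formula from the SMILES: C15H13NO2.
DoU = (2C + 2 + N − H − X)/2 = (2·15 + 2 + 1 − 13 − 0)/2 = 20/2 = 10.
(Structurally: 2 ring(s) + 8 π bond(s) = 10.)

10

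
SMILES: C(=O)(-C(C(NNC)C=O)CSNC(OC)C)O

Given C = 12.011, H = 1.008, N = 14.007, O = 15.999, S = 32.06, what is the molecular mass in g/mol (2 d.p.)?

265.33

Molecular formula: C9H19N3O4S.
M = 9×12.011 + 19×1.008 + 3×14.007 + 4×15.999 + 1×32.06 = 265.33 g/mol.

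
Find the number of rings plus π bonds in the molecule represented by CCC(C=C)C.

Molecular formula from the SMILES: C6H12.
DoU = (2C + 2 + N − H − X)/2 = (2·6 + 2 + 0 − 12 − 0)/2 = 2/2 = 1.
(Structurally: 0 ring(s) + 1 π bond(s) = 1.)

1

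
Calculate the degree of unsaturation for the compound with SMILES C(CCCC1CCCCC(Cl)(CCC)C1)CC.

1

Molecular formula from the SMILES: C16H31Cl.
DoU = (2C + 2 + N − H − X)/2 = (2·16 + 2 + 0 − 31 − 1)/2 = 2/2 = 1.
(Structurally: 1 ring(s) + 0 π bond(s) = 1.)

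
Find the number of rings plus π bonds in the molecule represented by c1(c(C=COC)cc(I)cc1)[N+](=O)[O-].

6

Molecular formula from the SMILES: C9H8INO3.
DoU = (2C + 2 + N − H − X)/2 = (2·9 + 2 + 1 − 8 − 1)/2 = 12/2 = 6.
(Structurally: 1 ring(s) + 5 π bond(s) = 6.)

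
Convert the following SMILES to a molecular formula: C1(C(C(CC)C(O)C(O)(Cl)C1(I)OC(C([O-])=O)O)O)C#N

C11H14ClINO7-

Heavy atoms from the SMILES: 11 C, 1 Cl, 1 I, 1 N, 7 O.
Implicit hydrogens by atom environment:
  5 × C: 1 H each → 5
  4 × C: no H
  4 × O: 1 H each → 4
  2 × O: no H
  1 × C: 3 H
  1 × C: 2 H
  1 × Cl: no H
  1 × I: no H
  1 × N: no H
  1 × O (charge -1): no H
  Total hydrogens = 14.
Net charge -1.
Molecular formula: C11H14ClINO7-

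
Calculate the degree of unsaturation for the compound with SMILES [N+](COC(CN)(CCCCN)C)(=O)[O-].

1

Molecular formula from the SMILES: C8H19N3O3.
DoU = (2C + 2 + N − H − X)/2 = (2·8 + 2 + 3 − 19 − 0)/2 = 2/2 = 1.
(Structurally: 0 ring(s) + 1 π bond(s) = 1.)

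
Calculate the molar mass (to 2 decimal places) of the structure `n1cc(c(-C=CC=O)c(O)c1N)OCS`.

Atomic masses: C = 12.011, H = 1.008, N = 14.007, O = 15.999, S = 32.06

Molecular formula: C9H10N2O3S.
M = 9×12.011 + 10×1.008 + 2×14.007 + 3×15.999 + 1×32.06 = 226.25 g/mol.

226.25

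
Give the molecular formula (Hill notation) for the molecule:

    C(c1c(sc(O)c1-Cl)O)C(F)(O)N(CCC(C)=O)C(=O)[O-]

Heavy atoms from the SMILES: 11 C, 1 Cl, 1 F, 1 N, 6 O, 1 S.
Implicit hydrogens by atom environment:
  4 × C (aromatic): no H
  3 × C: 2 H each → 6
  3 × C: no H
  3 × O: 1 H each → 3
  2 × O: no H
  1 × C: 3 H
  1 × Cl: no H
  1 × F: no H
  1 × N: no H
  1 × O (charge -1): no H
  1 × S (aromatic): no H
  Total hydrogens = 12.
Net charge -1.
Molecular formula: C11H12ClFNO6S-

C11H12ClFNO6S-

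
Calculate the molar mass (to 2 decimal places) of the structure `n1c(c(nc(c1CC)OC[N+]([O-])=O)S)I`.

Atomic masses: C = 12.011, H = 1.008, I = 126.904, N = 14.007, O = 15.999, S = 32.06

Molecular formula: C7H8IN3O3S.
M = 7×12.011 + 8×1.008 + 1×126.904 + 3×14.007 + 3×15.999 + 1×32.06 = 341.12 g/mol.

341.12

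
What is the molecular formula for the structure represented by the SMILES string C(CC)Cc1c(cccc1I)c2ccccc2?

C16H17I

Heavy atoms from the SMILES: 16 C, 1 I.
Implicit hydrogens by atom environment:
  8 × C (aromatic): 1 H each → 8
  4 × C (aromatic): no H
  3 × C: 2 H each → 6
  1 × C: 3 H
  1 × I: no H
  Total hydrogens = 17.
Molecular formula: C16H17I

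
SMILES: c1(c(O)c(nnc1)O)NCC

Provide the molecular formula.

Heavy atoms from the SMILES: 6 C, 3 N, 2 O.
Implicit hydrogens by atom environment:
  3 × C (aromatic): no H
  2 × N (aromatic): no H
  2 × O: 1 H each → 2
  1 × C: 3 H
  1 × C: 2 H
  1 × C (aromatic): 1 H
  1 × N: 1 H
  Total hydrogens = 9.
Molecular formula: C6H9N3O2

C6H9N3O2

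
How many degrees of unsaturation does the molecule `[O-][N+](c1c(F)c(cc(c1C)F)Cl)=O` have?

Molecular formula from the SMILES: C7H4ClF2NO2.
DoU = (2C + 2 + N − H − X)/2 = (2·7 + 2 + 1 − 4 − 3)/2 = 10/2 = 5.
(Structurally: 1 ring(s) + 4 π bond(s) = 5.)

5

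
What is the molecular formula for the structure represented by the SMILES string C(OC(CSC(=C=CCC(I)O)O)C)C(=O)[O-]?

C10H14IO5S-

Heavy atoms from the SMILES: 10 C, 1 I, 5 O, 1 S.
Implicit hydrogens by atom environment:
  3 × C: 2 H each → 6
  3 × C: 1 H each → 3
  3 × C: no H
  2 × O: 1 H each → 2
  2 × O: no H
  1 × C: 3 H
  1 × I: no H
  1 × O (charge -1): no H
  1 × S: no H
  Total hydrogens = 14.
Net charge -1.
Molecular formula: C10H14IO5S-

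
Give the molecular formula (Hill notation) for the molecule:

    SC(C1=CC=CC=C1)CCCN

Heavy atoms from the SMILES: 10 C, 1 N, 1 S.
Implicit hydrogens by atom environment:
  5 × C (aromatic): 1 H each → 5
  3 × C: 2 H each → 6
  1 × C: 1 H
  1 × C (aromatic): no H
  1 × N: 2 H
  1 × S: 1 H
  Total hydrogens = 15.
Molecular formula: C10H15NS

C10H15NS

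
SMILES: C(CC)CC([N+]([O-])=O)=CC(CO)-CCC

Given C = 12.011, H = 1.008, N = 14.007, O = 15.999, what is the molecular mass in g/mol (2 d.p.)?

215.29

Molecular formula: C11H21NO3.
M = 11×12.011 + 21×1.008 + 1×14.007 + 3×15.999 = 215.29 g/mol.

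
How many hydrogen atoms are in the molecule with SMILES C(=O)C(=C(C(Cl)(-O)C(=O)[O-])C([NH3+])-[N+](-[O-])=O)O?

7

Hydrogens are implicit in SMILES; fill each atom to its normal valence:
  4 × C: no H
  3 × O: no H
  2 × C: 1 H each → 2
  2 × O: 1 H each → 2
  2 × O (charge -1): no H
  1 × Cl: no H
  1 × N (charge +1): 3 H
  1 × N (charge +1): no H
  Total hydrogens = 7.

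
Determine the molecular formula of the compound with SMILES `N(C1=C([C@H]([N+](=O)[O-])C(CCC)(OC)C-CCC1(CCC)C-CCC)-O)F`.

C19H35FN2O4

Heavy atoms from the SMILES: 19 C, 1 F, 2 N, 4 O.
Implicit hydrogens by atom environment:
  10 × C: 2 H each → 20
  4 × C: 3 H each → 12
  4 × C: no H
  2 × O: no H
  1 × C: 1 H
  1 × F: no H
  1 × N: 1 H
  1 × N (charge +1): no H
  1 × O: 1 H
  1 × O (charge -1): no H
  Total hydrogens = 35.
Molecular formula: C19H35FN2O4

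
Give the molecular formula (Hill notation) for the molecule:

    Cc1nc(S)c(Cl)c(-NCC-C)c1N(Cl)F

C9H12Cl2FN3S

Heavy atoms from the SMILES: 9 C, 2 Cl, 1 F, 3 N, 1 S.
Implicit hydrogens by atom environment:
  5 × C (aromatic): no H
  2 × C: 3 H each → 6
  2 × C: 2 H each → 4
  2 × Cl: no H
  1 × F: no H
  1 × N: 1 H
  1 × N (aromatic): no H
  1 × N: no H
  1 × S: 1 H
  Total hydrogens = 12.
Molecular formula: C9H12Cl2FN3S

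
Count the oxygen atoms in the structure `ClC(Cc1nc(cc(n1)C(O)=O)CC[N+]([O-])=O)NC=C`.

The symbol for oxygen appears 4 times in the SMILES.

4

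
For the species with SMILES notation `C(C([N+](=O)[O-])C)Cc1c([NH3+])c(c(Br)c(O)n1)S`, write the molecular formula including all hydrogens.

Heavy atoms from the SMILES: 1 Br, 9 C, 3 N, 3 O, 1 S.
Implicit hydrogens by atom environment:
  5 × C (aromatic): no H
  2 × C: 2 H each → 4
  1 × Br: no H
  1 × C: 3 H
  1 × C: 1 H
  1 × N (charge +1): 3 H
  1 × N (aromatic): no H
  1 × N (charge +1): no H
  1 × O: 1 H
  1 × O: no H
  1 × O (charge -1): no H
  1 × S: 1 H
  Total hydrogens = 13.
Net charge +1.
Molecular formula: C9H13BrN3O3S+

C9H13BrN3O3S+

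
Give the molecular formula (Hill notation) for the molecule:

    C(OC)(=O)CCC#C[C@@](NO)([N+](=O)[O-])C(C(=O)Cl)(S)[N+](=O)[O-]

C9H10ClN3O8S

Heavy atoms from the SMILES: 9 C, 1 Cl, 3 N, 8 O, 1 S.
Implicit hydrogens by atom environment:
  6 × C: no H
  5 × O: no H
  2 × C: 2 H each → 4
  2 × N (charge +1): no H
  2 × O (charge -1): no H
  1 × C: 3 H
  1 × Cl: no H
  1 × N: 1 H
  1 × O: 1 H
  1 × S: 1 H
  Total hydrogens = 10.
Molecular formula: C9H10ClN3O8S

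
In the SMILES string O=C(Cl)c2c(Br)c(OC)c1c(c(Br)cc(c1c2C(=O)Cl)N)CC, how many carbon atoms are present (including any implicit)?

The symbol for carbon appears 15 times in the SMILES. Lowercase c denotes aromatic carbon and counts toward C.

15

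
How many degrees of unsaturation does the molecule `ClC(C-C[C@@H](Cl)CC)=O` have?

1

Molecular formula from the SMILES: C6H10Cl2O.
DoU = (2C + 2 + N − H − X)/2 = (2·6 + 2 + 0 − 10 − 2)/2 = 2/2 = 1.
(Structurally: 0 ring(s) + 1 π bond(s) = 1.)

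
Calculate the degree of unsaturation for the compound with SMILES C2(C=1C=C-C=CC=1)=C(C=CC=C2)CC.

Molecular formula from the SMILES: C14H14.
DoU = (2C + 2 + N − H − X)/2 = (2·14 + 2 + 0 − 14 − 0)/2 = 16/2 = 8.
(Structurally: 2 ring(s) + 6 π bond(s) = 8.)

8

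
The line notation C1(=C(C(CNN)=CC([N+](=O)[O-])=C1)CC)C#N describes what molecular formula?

C10H12N4O2

Heavy atoms from the SMILES: 10 C, 4 N, 2 O.
Implicit hydrogens by atom environment:
  4 × C (aromatic): no H
  2 × C: 2 H each → 4
  2 × C (aromatic): 1 H each → 2
  1 × C: 3 H
  1 × C: no H
  1 × N: 2 H
  1 × N: 1 H
  1 × N (charge +1): no H
  1 × N: no H
  1 × O: no H
  1 × O (charge -1): no H
  Total hydrogens = 12.
Molecular formula: C10H12N4O2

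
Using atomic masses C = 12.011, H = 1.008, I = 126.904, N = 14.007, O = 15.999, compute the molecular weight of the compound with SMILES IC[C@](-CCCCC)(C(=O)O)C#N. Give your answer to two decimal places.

Molecular formula: C9H14INO2.
M = 9×12.011 + 14×1.008 + 1×126.904 + 1×14.007 + 2×15.999 = 295.12 g/mol.

295.12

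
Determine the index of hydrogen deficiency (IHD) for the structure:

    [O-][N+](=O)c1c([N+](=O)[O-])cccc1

6

Molecular formula from the SMILES: C6H4N2O4.
DoU = (2C + 2 + N − H − X)/2 = (2·6 + 2 + 2 − 4 − 0)/2 = 12/2 = 6.
(Structurally: 1 ring(s) + 5 π bond(s) = 6.)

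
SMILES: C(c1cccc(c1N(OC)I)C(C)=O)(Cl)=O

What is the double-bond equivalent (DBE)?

Molecular formula from the SMILES: C10H9ClINO3.
DoU = (2C + 2 + N − H − X)/2 = (2·10 + 2 + 1 − 9 − 2)/2 = 12/2 = 6.
(Structurally: 1 ring(s) + 5 π bond(s) = 6.)

6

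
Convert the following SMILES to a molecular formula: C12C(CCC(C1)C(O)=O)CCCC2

Heavy atoms from the SMILES: 11 C, 2 O.
Implicit hydrogens by atom environment:
  7 × C: 2 H each → 14
  3 × C: 1 H each → 3
  1 × C: no H
  1 × O: 1 H
  1 × O: no H
  Total hydrogens = 18.
Molecular formula: C11H18O2

C11H18O2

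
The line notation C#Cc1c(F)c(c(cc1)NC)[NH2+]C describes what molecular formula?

C10H12FN2+

Heavy atoms from the SMILES: 10 C, 1 F, 2 N.
Implicit hydrogens by atom environment:
  4 × C (aromatic): no H
  2 × C: 3 H each → 6
  2 × C (aromatic): 1 H each → 2
  1 × C: 1 H
  1 × C: no H
  1 × F: no H
  1 × N (charge +1): 2 H
  1 × N: 1 H
  Total hydrogens = 12.
Net charge +1.
Molecular formula: C10H12FN2+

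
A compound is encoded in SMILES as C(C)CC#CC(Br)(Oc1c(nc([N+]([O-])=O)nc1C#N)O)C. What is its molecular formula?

C12H11BrN4O4

Heavy atoms from the SMILES: 1 Br, 12 C, 4 N, 4 O.
Implicit hydrogens by atom environment:
  4 × C (aromatic): no H
  4 × C: no H
  2 × C: 3 H each → 6
  2 × C: 2 H each → 4
  2 × N (aromatic): no H
  2 × O: no H
  1 × Br: no H
  1 × N: no H
  1 × N (charge +1): no H
  1 × O: 1 H
  1 × O (charge -1): no H
  Total hydrogens = 11.
Molecular formula: C12H11BrN4O4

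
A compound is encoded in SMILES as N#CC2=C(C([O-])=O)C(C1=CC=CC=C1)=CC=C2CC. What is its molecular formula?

C16H12NO2-

Heavy atoms from the SMILES: 16 C, 1 N, 2 O.
Implicit hydrogens by atom environment:
  7 × C (aromatic): 1 H each → 7
  5 × C (aromatic): no H
  2 × C: no H
  1 × C: 3 H
  1 × C: 2 H
  1 × N: no H
  1 × O: no H
  1 × O (charge -1): no H
  Total hydrogens = 12.
Net charge -1.
Molecular formula: C16H12NO2-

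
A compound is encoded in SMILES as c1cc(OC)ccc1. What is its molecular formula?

Heavy atoms from the SMILES: 7 C, 1 O.
Implicit hydrogens by atom environment:
  5 × C (aromatic): 1 H each → 5
  1 × C: 3 H
  1 × C (aromatic): no H
  1 × O: no H
  Total hydrogens = 8.
Molecular formula: C7H8O

C7H8O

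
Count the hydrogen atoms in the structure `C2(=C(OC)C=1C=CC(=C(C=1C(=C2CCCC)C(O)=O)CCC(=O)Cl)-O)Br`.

Hydrogens are implicit in SMILES; fill each atom to its normal valence:
  8 × C (aromatic): no H
  5 × C: 2 H each → 10
  3 × O: no H
  2 × C: 3 H each → 6
  2 × C (aromatic): 1 H each → 2
  2 × C: no H
  2 × O: 1 H each → 2
  1 × Br: no H
  1 × Cl: no H
  Total hydrogens = 20.

20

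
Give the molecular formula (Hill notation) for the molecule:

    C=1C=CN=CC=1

Heavy atoms from the SMILES: 5 C, 1 N.
Implicit hydrogens by atom environment:
  5 × C (aromatic): 1 H each → 5
  1 × N (aromatic): no H
  Total hydrogens = 5.
Molecular formula: C5H5N

C5H5N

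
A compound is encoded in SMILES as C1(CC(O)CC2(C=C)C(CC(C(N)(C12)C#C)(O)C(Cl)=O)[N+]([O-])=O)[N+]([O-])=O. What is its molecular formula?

Heavy atoms from the SMILES: 15 C, 1 Cl, 3 N, 7 O.
Implicit hydrogens by atom environment:
  6 × C: 1 H each → 6
  5 × C: no H
  4 × C: 2 H each → 8
  3 × O: no H
  2 × N (charge +1): no H
  2 × O: 1 H each → 2
  2 × O (charge -1): no H
  1 × Cl: no H
  1 × N: 2 H
  Total hydrogens = 18.
Molecular formula: C15H18ClN3O7

C15H18ClN3O7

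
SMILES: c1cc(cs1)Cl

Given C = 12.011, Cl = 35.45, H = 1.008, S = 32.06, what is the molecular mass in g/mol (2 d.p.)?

118.58

Molecular formula: C4H3ClS.
M = 4×12.011 + 1×35.45 + 3×1.008 + 1×32.06 = 118.58 g/mol.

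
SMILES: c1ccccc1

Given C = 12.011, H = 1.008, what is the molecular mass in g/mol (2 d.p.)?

Molecular formula: C6H6.
M = 6×12.011 + 6×1.008 = 78.11 g/mol.

78.11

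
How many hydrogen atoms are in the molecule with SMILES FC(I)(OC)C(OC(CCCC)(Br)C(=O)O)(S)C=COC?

19

Hydrogens are implicit in SMILES; fill each atom to its normal valence:
  4 × C: no H
  4 × O: no H
  3 × C: 3 H each → 9
  3 × C: 2 H each → 6
  2 × C: 1 H each → 2
  1 × Br: no H
  1 × F: no H
  1 × I: no H
  1 × O: 1 H
  1 × S: 1 H
  Total hydrogens = 19.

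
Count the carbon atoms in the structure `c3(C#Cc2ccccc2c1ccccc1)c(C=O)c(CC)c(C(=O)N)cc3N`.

24

The symbol for carbon appears 24 times in the SMILES. Lowercase c denotes aromatic carbon and counts toward C.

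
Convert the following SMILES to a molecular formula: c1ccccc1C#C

Heavy atoms from the SMILES: 8 C.
Implicit hydrogens by atom environment:
  5 × C (aromatic): 1 H each → 5
  1 × C: 1 H
  1 × C (aromatic): no H
  1 × C: no H
  Total hydrogens = 6.
Molecular formula: C8H6

C8H6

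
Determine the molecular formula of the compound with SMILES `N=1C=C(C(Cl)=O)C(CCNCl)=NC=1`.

C7H7Cl2N3O

Heavy atoms from the SMILES: 7 C, 2 Cl, 3 N, 1 O.
Implicit hydrogens by atom environment:
  2 × C: 2 H each → 4
  2 × C (aromatic): 1 H each → 2
  2 × C (aromatic): no H
  2 × Cl: no H
  2 × N (aromatic): no H
  1 × C: no H
  1 × N: 1 H
  1 × O: no H
  Total hydrogens = 7.
Molecular formula: C7H7Cl2N3O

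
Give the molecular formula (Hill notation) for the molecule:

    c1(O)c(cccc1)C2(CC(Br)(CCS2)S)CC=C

C14H17BrOS2

Heavy atoms from the SMILES: 1 Br, 14 C, 1 O, 2 S.
Implicit hydrogens by atom environment:
  5 × C: 2 H each → 10
  4 × C (aromatic): 1 H each → 4
  2 × C: no H
  2 × C (aromatic): no H
  1 × Br: no H
  1 × C: 1 H
  1 × O: 1 H
  1 × S: 1 H
  1 × S: no H
  Total hydrogens = 17.
Molecular formula: C14H17BrOS2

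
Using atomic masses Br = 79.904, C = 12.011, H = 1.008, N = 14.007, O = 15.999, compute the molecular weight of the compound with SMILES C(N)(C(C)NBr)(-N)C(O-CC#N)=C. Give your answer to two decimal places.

249.11

Molecular formula: C7H13BrN4O.
M = 1×79.904 + 7×12.011 + 13×1.008 + 4×14.007 + 1×15.999 = 249.11 g/mol.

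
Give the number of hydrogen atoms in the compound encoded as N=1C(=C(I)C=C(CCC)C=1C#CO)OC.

Hydrogens are implicit in SMILES; fill each atom to its normal valence:
  4 × C (aromatic): no H
  2 × C: 3 H each → 6
  2 × C: 2 H each → 4
  2 × C: no H
  1 × C (aromatic): 1 H
  1 × I: no H
  1 × N (aromatic): no H
  1 × O: 1 H
  1 × O: no H
  Total hydrogens = 12.

12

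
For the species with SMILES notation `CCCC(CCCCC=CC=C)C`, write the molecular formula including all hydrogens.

C13H24

Heavy atoms from the SMILES: 13 C.
Implicit hydrogens by atom environment:
  7 × C: 2 H each → 14
  4 × C: 1 H each → 4
  2 × C: 3 H each → 6
  Total hydrogens = 24.
Molecular formula: C13H24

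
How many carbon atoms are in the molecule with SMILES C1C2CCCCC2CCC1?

The symbol for carbon appears 10 times in the SMILES.

10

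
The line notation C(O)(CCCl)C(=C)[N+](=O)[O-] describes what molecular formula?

C5H8ClNO3

Heavy atoms from the SMILES: 5 C, 1 Cl, 1 N, 3 O.
Implicit hydrogens by atom environment:
  3 × C: 2 H each → 6
  1 × C: 1 H
  1 × C: no H
  1 × Cl: no H
  1 × N (charge +1): no H
  1 × O: 1 H
  1 × O: no H
  1 × O (charge -1): no H
  Total hydrogens = 8.
Molecular formula: C5H8ClNO3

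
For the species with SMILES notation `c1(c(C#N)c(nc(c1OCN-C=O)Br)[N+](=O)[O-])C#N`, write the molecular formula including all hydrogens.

C9H4BrN5O4

Heavy atoms from the SMILES: 1 Br, 9 C, 5 N, 4 O.
Implicit hydrogens by atom environment:
  5 × C (aromatic): no H
  3 × O: no H
  2 × C: no H
  2 × N: no H
  1 × Br: no H
  1 × C: 2 H
  1 × C: 1 H
  1 × N: 1 H
  1 × N (aromatic): no H
  1 × N (charge +1): no H
  1 × O (charge -1): no H
  Total hydrogens = 4.
Molecular formula: C9H4BrN5O4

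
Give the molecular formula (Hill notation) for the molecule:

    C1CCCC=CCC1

C8H14

Heavy atoms from the SMILES: 8 C.
Implicit hydrogens by atom environment:
  6 × C: 2 H each → 12
  2 × C: 1 H each → 2
  Total hydrogens = 14.
Molecular formula: C8H14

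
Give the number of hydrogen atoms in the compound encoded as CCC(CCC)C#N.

13

Hydrogens are implicit in SMILES; fill each atom to its normal valence:
  3 × C: 2 H each → 6
  2 × C: 3 H each → 6
  1 × C: 1 H
  1 × C: no H
  1 × N: no H
  Total hydrogens = 13.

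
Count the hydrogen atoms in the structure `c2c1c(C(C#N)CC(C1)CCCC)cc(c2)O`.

Hydrogens are implicit in SMILES; fill each atom to its normal valence:
  5 × C: 2 H each → 10
  3 × C (aromatic): 1 H each → 3
  3 × C (aromatic): no H
  2 × C: 1 H each → 2
  1 × C: 3 H
  1 × C: no H
  1 × N: no H
  1 × O: 1 H
  Total hydrogens = 19.

19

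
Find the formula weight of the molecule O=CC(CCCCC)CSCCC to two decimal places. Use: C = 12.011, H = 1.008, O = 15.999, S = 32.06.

202.36

Molecular formula: C11H22OS.
M = 11×12.011 + 22×1.008 + 1×15.999 + 1×32.06 = 202.36 g/mol.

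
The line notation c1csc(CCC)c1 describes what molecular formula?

Heavy atoms from the SMILES: 7 C, 1 S.
Implicit hydrogens by atom environment:
  3 × C (aromatic): 1 H each → 3
  2 × C: 2 H each → 4
  1 × C: 3 H
  1 × C (aromatic): no H
  1 × S (aromatic): no H
  Total hydrogens = 10.
Molecular formula: C7H10S

C7H10S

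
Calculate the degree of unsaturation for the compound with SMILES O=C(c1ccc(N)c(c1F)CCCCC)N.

5

Molecular formula from the SMILES: C12H17FN2O.
DoU = (2C + 2 + N − H − X)/2 = (2·12 + 2 + 2 − 17 − 1)/2 = 10/2 = 5.
(Structurally: 1 ring(s) + 4 π bond(s) = 5.)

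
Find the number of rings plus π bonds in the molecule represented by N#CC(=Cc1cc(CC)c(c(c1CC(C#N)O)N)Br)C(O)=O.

10

Molecular formula from the SMILES: C15H14BrN3O3.
DoU = (2C + 2 + N − H − X)/2 = (2·15 + 2 + 3 − 14 − 1)/2 = 20/2 = 10.
(Structurally: 1 ring(s) + 9 π bond(s) = 10.)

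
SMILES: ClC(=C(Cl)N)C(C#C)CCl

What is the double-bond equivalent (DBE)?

3

Molecular formula from the SMILES: C6H6Cl3N.
DoU = (2C + 2 + N − H − X)/2 = (2·6 + 2 + 1 − 6 − 3)/2 = 6/2 = 3.
(Structurally: 0 ring(s) + 3 π bond(s) = 3.)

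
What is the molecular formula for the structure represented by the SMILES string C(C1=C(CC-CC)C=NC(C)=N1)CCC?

C13H22N2

Heavy atoms from the SMILES: 13 C, 2 N.
Implicit hydrogens by atom environment:
  6 × C: 2 H each → 12
  3 × C: 3 H each → 9
  3 × C (aromatic): no H
  2 × N (aromatic): no H
  1 × C (aromatic): 1 H
  Total hydrogens = 22.
Molecular formula: C13H22N2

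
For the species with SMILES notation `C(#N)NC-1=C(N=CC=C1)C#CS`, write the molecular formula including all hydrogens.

C8H5N3S

Heavy atoms from the SMILES: 8 C, 3 N, 1 S.
Implicit hydrogens by atom environment:
  3 × C (aromatic): 1 H each → 3
  3 × C: no H
  2 × C (aromatic): no H
  1 × N: 1 H
  1 × N (aromatic): no H
  1 × N: no H
  1 × S: 1 H
  Total hydrogens = 5.
Molecular formula: C8H5N3S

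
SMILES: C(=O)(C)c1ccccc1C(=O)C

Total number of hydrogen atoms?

10

Hydrogens are implicit in SMILES; fill each atom to its normal valence:
  4 × C (aromatic): 1 H each → 4
  2 × C: 3 H each → 6
  2 × C (aromatic): no H
  2 × C: no H
  2 × O: no H
  Total hydrogens = 10.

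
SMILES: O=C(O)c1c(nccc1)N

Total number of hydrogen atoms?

Hydrogens are implicit in SMILES; fill each atom to its normal valence:
  3 × C (aromatic): 1 H each → 3
  2 × C (aromatic): no H
  1 × C: no H
  1 × N: 2 H
  1 × N (aromatic): no H
  1 × O: 1 H
  1 × O: no H
  Total hydrogens = 6.

6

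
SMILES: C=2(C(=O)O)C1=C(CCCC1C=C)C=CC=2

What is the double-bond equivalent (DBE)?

Molecular formula from the SMILES: C13H14O2.
DoU = (2C + 2 + N − H − X)/2 = (2·13 + 2 + 0 − 14 − 0)/2 = 14/2 = 7.
(Structurally: 2 ring(s) + 5 π bond(s) = 7.)

7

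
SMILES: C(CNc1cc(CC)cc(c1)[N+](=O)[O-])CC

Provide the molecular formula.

C12H18N2O2

Heavy atoms from the SMILES: 12 C, 2 N, 2 O.
Implicit hydrogens by atom environment:
  4 × C: 2 H each → 8
  3 × C (aromatic): 1 H each → 3
  3 × C (aromatic): no H
  2 × C: 3 H each → 6
  1 × N: 1 H
  1 × N (charge +1): no H
  1 × O: no H
  1 × O (charge -1): no H
  Total hydrogens = 18.
Molecular formula: C12H18N2O2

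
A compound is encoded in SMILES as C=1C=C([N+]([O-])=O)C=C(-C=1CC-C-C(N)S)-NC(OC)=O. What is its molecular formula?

Heavy atoms from the SMILES: 12 C, 3 N, 4 O, 1 S.
Implicit hydrogens by atom environment:
  3 × C: 2 H each → 6
  3 × C (aromatic): 1 H each → 3
  3 × C (aromatic): no H
  3 × O: no H
  1 × C: 3 H
  1 × C: 1 H
  1 × C: no H
  1 × N: 2 H
  1 × N: 1 H
  1 × N (charge +1): no H
  1 × O (charge -1): no H
  1 × S: 1 H
  Total hydrogens = 17.
Molecular formula: C12H17N3O4S

C12H17N3O4S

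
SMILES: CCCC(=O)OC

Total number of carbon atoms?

The symbol for carbon appears 5 times in the SMILES.

5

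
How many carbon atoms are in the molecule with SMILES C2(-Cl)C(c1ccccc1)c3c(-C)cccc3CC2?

17

The symbol for carbon appears 17 times in the SMILES. Lowercase c denotes aromatic carbon and counts toward C.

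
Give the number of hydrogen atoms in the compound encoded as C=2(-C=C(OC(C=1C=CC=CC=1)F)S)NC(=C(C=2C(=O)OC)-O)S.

14

Hydrogens are implicit in SMILES; fill each atom to its normal valence:
  5 × C (aromatic): 1 H each → 5
  5 × C (aromatic): no H
  3 × O: no H
  2 × C: 1 H each → 2
  2 × C: no H
  2 × S: 1 H each → 2
  1 × C: 3 H
  1 × F: no H
  1 × N (aromatic): 1 H
  1 × O: 1 H
  Total hydrogens = 14.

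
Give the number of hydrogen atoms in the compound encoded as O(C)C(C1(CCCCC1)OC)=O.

16

Hydrogens are implicit in SMILES; fill each atom to its normal valence:
  5 × C: 2 H each → 10
  3 × O: no H
  2 × C: 3 H each → 6
  2 × C: no H
  Total hydrogens = 16.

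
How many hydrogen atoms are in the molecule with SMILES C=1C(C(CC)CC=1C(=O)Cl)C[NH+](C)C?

19

Hydrogens are implicit in SMILES; fill each atom to its normal valence:
  3 × C: 3 H each → 9
  3 × C: 2 H each → 6
  3 × C: 1 H each → 3
  2 × C: no H
  1 × Cl: no H
  1 × N (charge +1): 1 H
  1 × O: no H
  Total hydrogens = 19.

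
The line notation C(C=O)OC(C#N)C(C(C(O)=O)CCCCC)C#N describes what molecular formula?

Heavy atoms from the SMILES: 13 C, 2 N, 4 O.
Implicit hydrogens by atom environment:
  5 × C: 2 H each → 10
  4 × C: 1 H each → 4
  3 × C: no H
  3 × O: no H
  2 × N: no H
  1 × C: 3 H
  1 × O: 1 H
  Total hydrogens = 18.
Molecular formula: C13H18N2O4

C13H18N2O4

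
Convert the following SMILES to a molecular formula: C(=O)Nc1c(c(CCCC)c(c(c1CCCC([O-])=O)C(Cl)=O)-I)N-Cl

C16H18Cl2IN2O4-

Heavy atoms from the SMILES: 16 C, 2 Cl, 1 I, 2 N, 4 O.
Implicit hydrogens by atom environment:
  6 × C: 2 H each → 12
  6 × C (aromatic): no H
  3 × O: no H
  2 × C: no H
  2 × Cl: no H
  2 × N: 1 H each → 2
  1 × C: 3 H
  1 × C: 1 H
  1 × I: no H
  1 × O (charge -1): no H
  Total hydrogens = 18.
Net charge -1.
Molecular formula: C16H18Cl2IN2O4-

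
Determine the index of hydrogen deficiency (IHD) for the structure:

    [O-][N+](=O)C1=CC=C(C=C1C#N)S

Molecular formula from the SMILES: C7H4N2O2S.
DoU = (2C + 2 + N − H − X)/2 = (2·7 + 2 + 2 − 4 − 0)/2 = 14/2 = 7.
(Structurally: 1 ring(s) + 6 π bond(s) = 7.)

7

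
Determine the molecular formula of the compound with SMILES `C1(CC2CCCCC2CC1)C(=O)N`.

C11H19NO

Heavy atoms from the SMILES: 11 C, 1 N, 1 O.
Implicit hydrogens by atom environment:
  7 × C: 2 H each → 14
  3 × C: 1 H each → 3
  1 × C: no H
  1 × N: 2 H
  1 × O: no H
  Total hydrogens = 19.
Molecular formula: C11H19NO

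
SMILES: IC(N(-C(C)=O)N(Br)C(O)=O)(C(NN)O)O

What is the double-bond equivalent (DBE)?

Molecular formula from the SMILES: C5H10BrIN4O5.
DoU = (2C + 2 + N − H − X)/2 = (2·5 + 2 + 4 − 10 − 2)/2 = 4/2 = 2.
(Structurally: 0 ring(s) + 2 π bond(s) = 2.)

2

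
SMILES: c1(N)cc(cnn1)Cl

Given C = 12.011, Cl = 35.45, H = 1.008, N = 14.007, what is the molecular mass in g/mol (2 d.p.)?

129.55

Molecular formula: C4H4ClN3.
M = 4×12.011 + 1×35.45 + 4×1.008 + 3×14.007 = 129.55 g/mol.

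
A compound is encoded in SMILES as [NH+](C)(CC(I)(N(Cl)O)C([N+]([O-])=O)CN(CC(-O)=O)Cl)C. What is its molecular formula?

C8H16Cl2IN4O5+

Heavy atoms from the SMILES: 8 C, 2 Cl, 1 I, 4 N, 5 O.
Implicit hydrogens by atom environment:
  3 × C: 2 H each → 6
  2 × C: 3 H each → 6
  2 × C: no H
  2 × Cl: no H
  2 × N: no H
  2 × O: 1 H each → 2
  2 × O: no H
  1 × C: 1 H
  1 × I: no H
  1 × N (charge +1): 1 H
  1 × N (charge +1): no H
  1 × O (charge -1): no H
  Total hydrogens = 16.
Net charge +1.
Molecular formula: C8H16Cl2IN4O5+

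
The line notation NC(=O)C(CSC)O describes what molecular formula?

C4H9NO2S

Heavy atoms from the SMILES: 4 C, 1 N, 2 O, 1 S.
Implicit hydrogens by atom environment:
  1 × C: 3 H
  1 × C: 2 H
  1 × C: 1 H
  1 × C: no H
  1 × N: 2 H
  1 × O: 1 H
  1 × O: no H
  1 × S: no H
  Total hydrogens = 9.
Molecular formula: C4H9NO2S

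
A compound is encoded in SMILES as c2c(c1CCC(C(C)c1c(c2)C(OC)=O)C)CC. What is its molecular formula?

Heavy atoms from the SMILES: 16 C, 2 O.
Implicit hydrogens by atom environment:
  4 × C: 3 H each → 12
  4 × C (aromatic): no H
  3 × C: 2 H each → 6
  2 × C (aromatic): 1 H each → 2
  2 × C: 1 H each → 2
  2 × O: no H
  1 × C: no H
  Total hydrogens = 22.
Molecular formula: C16H22O2

C16H22O2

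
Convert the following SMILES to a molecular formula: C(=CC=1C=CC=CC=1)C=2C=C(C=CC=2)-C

C15H14

Heavy atoms from the SMILES: 15 C.
Implicit hydrogens by atom environment:
  9 × C (aromatic): 1 H each → 9
  3 × C (aromatic): no H
  2 × C: 1 H each → 2
  1 × C: 3 H
  Total hydrogens = 14.
Molecular formula: C15H14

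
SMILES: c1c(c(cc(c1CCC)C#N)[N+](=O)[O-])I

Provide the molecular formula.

C10H9IN2O2

Heavy atoms from the SMILES: 10 C, 1 I, 2 N, 2 O.
Implicit hydrogens by atom environment:
  4 × C (aromatic): no H
  2 × C: 2 H each → 4
  2 × C (aromatic): 1 H each → 2
  1 × C: 3 H
  1 × C: no H
  1 × I: no H
  1 × N (charge +1): no H
  1 × N: no H
  1 × O: no H
  1 × O (charge -1): no H
  Total hydrogens = 9.
Molecular formula: C10H9IN2O2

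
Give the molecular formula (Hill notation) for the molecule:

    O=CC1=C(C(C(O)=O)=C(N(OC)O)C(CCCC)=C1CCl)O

C14H18ClNO6

Heavy atoms from the SMILES: 14 C, 1 Cl, 1 N, 6 O.
Implicit hydrogens by atom environment:
  6 × C (aromatic): no H
  4 × C: 2 H each → 8
  3 × O: 1 H each → 3
  3 × O: no H
  2 × C: 3 H each → 6
  1 × C: 1 H
  1 × C: no H
  1 × Cl: no H
  1 × N: no H
  Total hydrogens = 18.
Molecular formula: C14H18ClNO6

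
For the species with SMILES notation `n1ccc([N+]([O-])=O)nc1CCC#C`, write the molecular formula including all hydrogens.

Heavy atoms from the SMILES: 8 C, 3 N, 2 O.
Implicit hydrogens by atom environment:
  2 × C: 2 H each → 4
  2 × C (aromatic): 1 H each → 2
  2 × C (aromatic): no H
  2 × N (aromatic): no H
  1 × C: 1 H
  1 × C: no H
  1 × N (charge +1): no H
  1 × O: no H
  1 × O (charge -1): no H
  Total hydrogens = 7.
Molecular formula: C8H7N3O2

C8H7N3O2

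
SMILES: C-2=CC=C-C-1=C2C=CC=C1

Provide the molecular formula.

C10H8

Heavy atoms from the SMILES: 10 C.
Implicit hydrogens by atom environment:
  8 × C (aromatic): 1 H each → 8
  2 × C (aromatic): no H
  Total hydrogens = 8.
Molecular formula: C10H8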